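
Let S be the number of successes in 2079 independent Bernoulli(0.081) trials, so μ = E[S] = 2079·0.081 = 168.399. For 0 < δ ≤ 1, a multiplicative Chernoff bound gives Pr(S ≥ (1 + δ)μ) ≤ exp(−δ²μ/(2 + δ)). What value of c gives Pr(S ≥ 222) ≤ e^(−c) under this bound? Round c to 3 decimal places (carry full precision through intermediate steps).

Write 222 = (1 + δ)μ, so δ = 222/168.399 − 1 = 0.3182976…
Then the exponent is δ²μ/(2 + δ) = (222 − μ)² / (μ·(2 + δ)) = 7.359310.

7.359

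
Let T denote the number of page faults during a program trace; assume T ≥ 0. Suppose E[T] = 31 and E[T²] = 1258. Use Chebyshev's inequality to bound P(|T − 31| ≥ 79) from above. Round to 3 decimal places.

0.048

Var(T) = E[T²] − (E[T])² = 1258 − 961 = 297.
Chebyshev's inequality: P(|T − μ| ≥ t) ≤ Var(T)/t² = 297/6241 = 0.0476.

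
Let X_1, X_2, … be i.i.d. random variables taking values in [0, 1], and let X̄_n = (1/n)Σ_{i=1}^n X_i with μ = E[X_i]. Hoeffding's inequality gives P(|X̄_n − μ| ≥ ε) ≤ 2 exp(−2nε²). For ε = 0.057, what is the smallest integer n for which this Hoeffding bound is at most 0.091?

Require 2·exp(−2nε²) ≤ 0.091, i.e. 2nε² ≥ ln(2/0.091) = 3.090043.
So n ≥ 3.090043 / (2·0.057²) = 475.538.
The smallest integer n is 476.

476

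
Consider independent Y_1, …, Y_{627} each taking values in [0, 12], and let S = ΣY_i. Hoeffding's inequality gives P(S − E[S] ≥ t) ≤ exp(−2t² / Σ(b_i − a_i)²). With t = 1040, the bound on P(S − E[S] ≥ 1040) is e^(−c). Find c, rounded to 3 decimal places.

23.959

Σ(b_i − a_i)² = 627·(12)² = 90288.
c = 2t²/90288 = 2·1040²/90288 = 23.9589.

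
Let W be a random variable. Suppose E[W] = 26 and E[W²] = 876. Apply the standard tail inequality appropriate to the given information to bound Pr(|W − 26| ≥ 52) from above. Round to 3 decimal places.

The first two moments determine the variance, so Chebyshev's inequality is the sharpest standard bound available.
Var(W) = E[W²] − (E[W])² = 876 − 676 = 200.
Chebyshev's inequality: Pr(|W − μ| ≥ t) ≤ Var(W)/t² = 200/2704 = 0.0740.

0.074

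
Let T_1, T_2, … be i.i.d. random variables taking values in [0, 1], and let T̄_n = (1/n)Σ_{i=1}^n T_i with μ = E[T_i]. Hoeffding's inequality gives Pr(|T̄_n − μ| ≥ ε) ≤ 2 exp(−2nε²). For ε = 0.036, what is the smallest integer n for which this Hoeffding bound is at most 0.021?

Require 2·exp(−2nε²) ≤ 0.021, i.e. 2nε² ≥ ln(2/0.021) = 4.556380.
So n ≥ 4.556380 / (2·0.036²) = 1757.863.
The smallest integer n is 1758.

1758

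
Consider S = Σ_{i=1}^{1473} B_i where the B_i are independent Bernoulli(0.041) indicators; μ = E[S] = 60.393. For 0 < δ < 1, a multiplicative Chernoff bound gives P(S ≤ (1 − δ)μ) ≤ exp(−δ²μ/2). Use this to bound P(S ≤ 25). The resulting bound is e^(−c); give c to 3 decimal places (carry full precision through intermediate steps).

Write 25 = (1 − δ)μ, so δ = 1 − 25/60.393 = 0.5860447…
Then the exponent is δ²μ/2 = (μ − 25)²/(2μ) = 10.370941.

10.371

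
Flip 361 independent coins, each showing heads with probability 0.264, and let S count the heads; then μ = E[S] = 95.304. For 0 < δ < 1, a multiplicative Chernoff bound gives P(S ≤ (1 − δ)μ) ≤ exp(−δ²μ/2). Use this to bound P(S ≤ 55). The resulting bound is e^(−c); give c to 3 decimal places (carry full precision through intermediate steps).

8.522

Write 55 = (1 − δ)μ, so δ = 1 − 55/95.304 = 0.4228994…
Then the exponent is δ²μ/2 = (μ − 55)²/(2μ) = 8.522268.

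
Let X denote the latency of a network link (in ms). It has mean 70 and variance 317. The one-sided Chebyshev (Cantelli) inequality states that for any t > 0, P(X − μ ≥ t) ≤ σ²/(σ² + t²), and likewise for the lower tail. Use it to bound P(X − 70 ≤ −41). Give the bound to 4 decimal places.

Here σ² = 317 and t = 41, so σ² + t² = 1998.
Cantelli's bound: 317/1998 = 0.1587.

0.1587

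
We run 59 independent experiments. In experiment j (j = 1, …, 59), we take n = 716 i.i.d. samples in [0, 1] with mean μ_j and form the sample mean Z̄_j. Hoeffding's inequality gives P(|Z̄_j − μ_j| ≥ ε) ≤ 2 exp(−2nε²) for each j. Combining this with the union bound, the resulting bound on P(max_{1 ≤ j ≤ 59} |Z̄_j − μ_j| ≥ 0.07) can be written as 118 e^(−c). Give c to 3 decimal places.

7.017

Union bound over the 59 events: P(max_{1 ≤ j ≤ 59} |Z̄_j − μ_j| ≥ 0.07) ≤ 59·2·exp(−2nε²) = 118 exp(−2·716·0.07²).
So c = 2·716·0.07² = 7.0168.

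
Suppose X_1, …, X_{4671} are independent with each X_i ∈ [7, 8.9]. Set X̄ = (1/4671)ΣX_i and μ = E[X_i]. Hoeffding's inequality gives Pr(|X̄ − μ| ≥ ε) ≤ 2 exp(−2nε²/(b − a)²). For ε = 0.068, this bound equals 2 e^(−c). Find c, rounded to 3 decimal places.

c = 2nε²/(b − a)² = 2·4671·0.068² / 1.9² = 11.9660.

11.966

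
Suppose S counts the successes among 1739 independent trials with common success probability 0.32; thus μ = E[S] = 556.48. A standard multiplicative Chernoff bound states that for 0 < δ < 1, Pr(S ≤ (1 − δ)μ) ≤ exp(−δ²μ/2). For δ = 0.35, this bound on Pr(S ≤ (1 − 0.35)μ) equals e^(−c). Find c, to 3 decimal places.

34.084

c = δ²μ/2 = 0.35²·556.48/2 = 34.0844.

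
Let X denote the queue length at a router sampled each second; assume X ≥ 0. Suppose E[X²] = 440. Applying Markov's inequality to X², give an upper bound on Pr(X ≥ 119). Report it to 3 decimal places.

0.031

Since X ≥ 0, the event {X ≥ 119} is the same as {X² ≥ 14161}.
Markov's inequality applied to X² gives Pr(X² ≥ 14161) ≤ E[X²]/14161 = 440/14161 = 0.0311.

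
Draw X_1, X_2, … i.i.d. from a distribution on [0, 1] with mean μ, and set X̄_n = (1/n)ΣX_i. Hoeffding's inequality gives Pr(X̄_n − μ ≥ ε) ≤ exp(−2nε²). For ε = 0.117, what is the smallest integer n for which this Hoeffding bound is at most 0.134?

74

Require exp(−2nε²) ≤ 0.134, i.e. 2nε² ≥ ln(1/0.134) = 2.009915.
So n ≥ 2.009915 / (2·0.117²) = 73.414.
The smallest integer n is 74.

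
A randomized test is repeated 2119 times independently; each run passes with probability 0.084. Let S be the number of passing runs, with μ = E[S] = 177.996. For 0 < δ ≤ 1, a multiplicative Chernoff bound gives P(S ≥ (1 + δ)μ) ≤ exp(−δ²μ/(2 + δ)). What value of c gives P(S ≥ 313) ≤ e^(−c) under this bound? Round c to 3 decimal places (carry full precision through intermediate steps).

37.121

Write 313 = (1 + δ)μ, so δ = 313/177.996 − 1 = 0.7584665…
Then the exponent is δ²μ/(2 + δ) = (313 − μ)² / (μ·(2 + δ)) = 37.120628.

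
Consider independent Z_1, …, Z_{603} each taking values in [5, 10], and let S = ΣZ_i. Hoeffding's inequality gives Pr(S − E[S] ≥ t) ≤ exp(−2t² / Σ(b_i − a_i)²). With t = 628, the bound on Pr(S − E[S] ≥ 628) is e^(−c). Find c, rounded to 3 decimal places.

52.323

Σ(b_i − a_i)² = 603·(5)² = 15075.
c = 2t²/15075 = 2·628²/15075 = 52.3229.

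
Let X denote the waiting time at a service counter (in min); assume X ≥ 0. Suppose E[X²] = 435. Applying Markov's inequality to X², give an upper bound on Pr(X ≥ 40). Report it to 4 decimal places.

0.2719

Since X ≥ 0, the event {X ≥ 40} is the same as {X² ≥ 1600}.
Markov's inequality applied to X² gives Pr(X² ≥ 1600) ≤ E[X²]/1600 = 435/1600 = 0.2719.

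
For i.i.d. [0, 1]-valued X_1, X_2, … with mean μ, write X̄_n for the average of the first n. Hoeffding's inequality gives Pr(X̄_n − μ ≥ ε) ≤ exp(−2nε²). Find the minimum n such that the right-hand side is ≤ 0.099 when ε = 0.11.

96

Require exp(−2nε²) ≤ 0.099, i.e. 2nε² ≥ ln(1/0.099) = 2.312635.
So n ≥ 2.312635 / (2·0.11²) = 95.563.
The smallest integer n is 96.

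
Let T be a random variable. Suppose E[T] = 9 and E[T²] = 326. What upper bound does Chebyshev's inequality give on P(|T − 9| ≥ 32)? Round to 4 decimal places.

0.2393

Var(T) = E[T²] − (E[T])² = 326 − 81 = 245.
Chebyshev's inequality: P(|T − μ| ≥ t) ≤ Var(T)/t² = 245/1024 = 0.2393.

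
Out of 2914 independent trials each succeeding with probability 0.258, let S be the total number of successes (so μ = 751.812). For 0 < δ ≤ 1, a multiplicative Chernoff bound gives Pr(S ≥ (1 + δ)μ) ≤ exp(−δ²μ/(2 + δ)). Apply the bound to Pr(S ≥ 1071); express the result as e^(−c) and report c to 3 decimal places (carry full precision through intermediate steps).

Write 1071 = (1 + δ)μ, so δ = 1071/751.812 − 1 = 0.4245583…
Then the exponent is δ²μ/(2 + δ) = (1071 − μ)² / (μ·(2 + δ)) = 55.892204.

55.892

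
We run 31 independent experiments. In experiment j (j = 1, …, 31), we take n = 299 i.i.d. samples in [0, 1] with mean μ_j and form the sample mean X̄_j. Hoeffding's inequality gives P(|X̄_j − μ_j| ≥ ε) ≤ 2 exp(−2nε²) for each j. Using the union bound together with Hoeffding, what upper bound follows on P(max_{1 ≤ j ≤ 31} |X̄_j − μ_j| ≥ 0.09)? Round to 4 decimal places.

Per-experiment Hoeffding bound: 2·exp(−2·299·0.09²) = 2·exp(−4.84380) = 0.015754.
Union bound over 31 events: 31·0.015754 = 0.48838.

0.4884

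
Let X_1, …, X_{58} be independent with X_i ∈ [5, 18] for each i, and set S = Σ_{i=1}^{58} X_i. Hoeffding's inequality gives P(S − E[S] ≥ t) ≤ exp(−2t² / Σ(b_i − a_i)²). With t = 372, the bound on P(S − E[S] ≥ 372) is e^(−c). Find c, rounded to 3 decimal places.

Σ(b_i − a_i)² = 58·(13)² = 9802.
c = 2t²/9802 = 2·372²/9802 = 28.2359.

28.236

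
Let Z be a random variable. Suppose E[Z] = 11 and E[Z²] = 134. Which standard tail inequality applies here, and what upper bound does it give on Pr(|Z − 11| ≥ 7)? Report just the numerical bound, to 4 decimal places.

The first two moments determine the variance, so Chebyshev's inequality is the sharpest standard bound available.
Var(Z) = E[Z²] − (E[Z])² = 134 − 121 = 13.
Chebyshev's inequality: Pr(|Z − μ| ≥ t) ≤ Var(Z)/t² = 13/49 = 0.2653.

0.2653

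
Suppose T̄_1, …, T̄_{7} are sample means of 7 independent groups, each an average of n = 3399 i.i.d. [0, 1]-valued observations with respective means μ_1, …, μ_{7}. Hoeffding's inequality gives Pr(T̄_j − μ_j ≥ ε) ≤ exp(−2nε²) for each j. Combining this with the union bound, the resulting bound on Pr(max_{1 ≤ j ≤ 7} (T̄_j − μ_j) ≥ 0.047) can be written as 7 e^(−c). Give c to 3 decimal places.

Union bound over the 7 events: Pr(max_{1 ≤ j ≤ 7} (T̄_j − μ_j) ≥ 0.047) ≤ 7·exp(−2nε²) = 7 exp(−2·3399·0.047²).
So c = 2·3399·0.047² = 15.0168.

15.017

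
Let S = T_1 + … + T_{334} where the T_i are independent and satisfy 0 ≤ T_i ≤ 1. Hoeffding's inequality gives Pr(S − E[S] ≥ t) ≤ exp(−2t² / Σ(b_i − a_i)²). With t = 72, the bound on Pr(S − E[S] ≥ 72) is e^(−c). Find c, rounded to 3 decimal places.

31.042

Σ(b_i − a_i)² = 334·(1)² = 334.
c = 2t²/334 = 2·72²/334 = 31.0419.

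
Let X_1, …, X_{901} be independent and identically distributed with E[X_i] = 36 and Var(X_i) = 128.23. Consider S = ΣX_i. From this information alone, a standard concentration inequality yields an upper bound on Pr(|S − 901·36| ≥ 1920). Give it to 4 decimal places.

With mean and variance of each term known, Chebyshev's inequality bounds the deviation of the sum (or sample mean).
Var(S) = n·Var(X_i) = 901·128.23 = 115535.23.
Chebyshev: Pr(|S − 901·36| ≥ 1920) ≤ Var(S)/1920² = 115535.23/3686400 = 0.0313.

0.0313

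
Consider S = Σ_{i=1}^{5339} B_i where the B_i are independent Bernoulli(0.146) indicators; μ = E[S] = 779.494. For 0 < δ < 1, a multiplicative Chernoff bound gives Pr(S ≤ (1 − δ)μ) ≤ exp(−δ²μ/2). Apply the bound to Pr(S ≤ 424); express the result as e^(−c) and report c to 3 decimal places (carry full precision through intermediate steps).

81.063

Write 424 = (1 − δ)μ, so δ = 1 − 424/779.494 = 0.4560574…
Then the exponent is δ²μ/2 = (μ − 424)²/(2μ) = 81.062833.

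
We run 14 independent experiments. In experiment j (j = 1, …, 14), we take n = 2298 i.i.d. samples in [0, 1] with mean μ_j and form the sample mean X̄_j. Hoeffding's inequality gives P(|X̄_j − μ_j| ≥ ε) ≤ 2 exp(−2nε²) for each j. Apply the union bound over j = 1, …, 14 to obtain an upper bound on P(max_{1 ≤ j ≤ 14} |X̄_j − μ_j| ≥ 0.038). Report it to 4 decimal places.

Per-experiment Hoeffding bound: 2·exp(−2·2298·0.038²) = 2·exp(−6.63662) = 0.0026229.
Union bound over 14 events: 14·0.0026229 = 0.03672.

0.0367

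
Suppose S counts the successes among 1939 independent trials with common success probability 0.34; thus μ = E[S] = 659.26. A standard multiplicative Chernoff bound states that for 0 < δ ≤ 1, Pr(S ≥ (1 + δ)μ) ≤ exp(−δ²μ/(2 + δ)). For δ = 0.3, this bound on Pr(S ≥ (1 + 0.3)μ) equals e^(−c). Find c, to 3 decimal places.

c = δ²μ/(2 + δ) = 0.3²·659.26/(2 + 0.3) = 25.7971.

25.797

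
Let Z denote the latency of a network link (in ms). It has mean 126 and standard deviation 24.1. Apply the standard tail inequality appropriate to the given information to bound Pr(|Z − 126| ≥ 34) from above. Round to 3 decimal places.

Mean and variance are known, so Chebyshev's inequality applies.
Chebyshev: Pr(|Z − μ| ≥ t) ≤ Var(Z)/t².
Var(Z) = σ² = 24.1² = 580.81.
Bound = 580.81 / 1156 = 0.5024.

0.502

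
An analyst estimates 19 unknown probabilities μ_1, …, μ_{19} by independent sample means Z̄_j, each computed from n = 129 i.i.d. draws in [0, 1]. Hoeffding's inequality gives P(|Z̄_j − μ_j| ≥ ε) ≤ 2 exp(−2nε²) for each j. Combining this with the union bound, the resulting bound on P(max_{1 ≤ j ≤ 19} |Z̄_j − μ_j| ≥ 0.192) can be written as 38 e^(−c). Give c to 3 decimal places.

9.511

Union bound over the 19 events: P(max_{1 ≤ j ≤ 19} |Z̄_j − μ_j| ≥ 0.192) ≤ 19·2·exp(−2nε²) = 38 exp(−2·129·0.192²).
So c = 2·129·0.192² = 9.5109.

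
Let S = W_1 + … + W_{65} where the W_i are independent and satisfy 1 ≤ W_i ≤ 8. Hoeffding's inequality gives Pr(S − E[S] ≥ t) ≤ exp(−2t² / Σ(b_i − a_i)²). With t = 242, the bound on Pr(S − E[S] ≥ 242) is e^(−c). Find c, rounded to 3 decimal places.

Σ(b_i − a_i)² = 65·(7)² = 3185.
c = 2t²/3185 = 2·242²/3185 = 36.7749.

36.775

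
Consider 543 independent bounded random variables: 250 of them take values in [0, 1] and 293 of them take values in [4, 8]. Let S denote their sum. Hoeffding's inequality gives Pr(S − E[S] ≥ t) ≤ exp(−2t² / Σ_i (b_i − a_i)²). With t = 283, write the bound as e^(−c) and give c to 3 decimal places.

32.438

Σ(b_i − a_i)² = 250·1² + 293·4² = 4938.
c = 2t² / 4938 = 2·283² / 4938 = 32.4378.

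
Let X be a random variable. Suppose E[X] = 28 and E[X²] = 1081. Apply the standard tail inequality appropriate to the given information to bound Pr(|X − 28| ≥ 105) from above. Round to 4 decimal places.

The first two moments determine the variance, so Chebyshev's inequality is the sharpest standard bound available.
Var(X) = E[X²] − (E[X])² = 1081 − 784 = 297.
Chebyshev's inequality: Pr(|X − μ| ≥ t) ≤ Var(X)/t² = 297/11025 = 0.0269.

0.0269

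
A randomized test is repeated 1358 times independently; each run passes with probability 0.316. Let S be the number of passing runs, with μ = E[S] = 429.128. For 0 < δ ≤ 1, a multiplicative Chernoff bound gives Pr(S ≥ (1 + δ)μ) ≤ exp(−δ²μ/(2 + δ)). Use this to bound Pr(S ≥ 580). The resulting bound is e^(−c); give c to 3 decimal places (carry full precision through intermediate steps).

Write 580 = (1 + δ)μ, so δ = 580/429.128 − 1 = 0.3515781…
Then the exponent is δ²μ/(2 + δ) = (580 − μ)² / (μ·(2 + δ)) = 22.556465.

22.556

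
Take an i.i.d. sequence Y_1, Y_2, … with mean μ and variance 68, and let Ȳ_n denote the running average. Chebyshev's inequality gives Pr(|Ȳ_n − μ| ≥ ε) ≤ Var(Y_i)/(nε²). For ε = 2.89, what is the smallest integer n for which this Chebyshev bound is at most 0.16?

51

Require 68/(n·2.89²) ≤ 0.16, i.e. n ≥ 68/(0.16·2.89²) = 50.885.
The smallest integer n is 51.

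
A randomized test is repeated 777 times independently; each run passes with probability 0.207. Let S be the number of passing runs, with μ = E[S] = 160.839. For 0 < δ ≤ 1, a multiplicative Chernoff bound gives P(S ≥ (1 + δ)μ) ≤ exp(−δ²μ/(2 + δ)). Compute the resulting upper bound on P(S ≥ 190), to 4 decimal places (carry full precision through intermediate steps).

Write 190 = (1 + δ)μ, so δ = 190/160.839 − 1 = 0.1813055…
Then the exponent is δ²μ/(2 + δ) = (190 − μ)² / (μ·(2 + δ)) = 2.423801.
Bound = exp(−2.423801) = 0.08858.

0.0886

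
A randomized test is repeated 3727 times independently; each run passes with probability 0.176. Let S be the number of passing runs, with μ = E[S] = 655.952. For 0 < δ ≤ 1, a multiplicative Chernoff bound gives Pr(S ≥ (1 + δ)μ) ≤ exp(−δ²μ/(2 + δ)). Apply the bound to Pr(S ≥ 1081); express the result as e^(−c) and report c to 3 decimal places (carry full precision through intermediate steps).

104.013

Write 1081 = (1 + δ)μ, so δ = 1081/655.952 − 1 = 0.6479864…
Then the exponent is δ²μ/(2 + δ) = (1081 − μ)² / (μ·(2 + δ)) = 104.013123.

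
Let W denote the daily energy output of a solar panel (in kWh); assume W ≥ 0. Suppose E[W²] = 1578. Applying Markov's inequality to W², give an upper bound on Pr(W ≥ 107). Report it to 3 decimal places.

Since W ≥ 0, the event {W ≥ 107} is the same as {W² ≥ 11449}.
Markov's inequality applied to W² gives Pr(W² ≥ 11449) ≤ E[W²]/11449 = 1578/11449 = 0.1378.

0.138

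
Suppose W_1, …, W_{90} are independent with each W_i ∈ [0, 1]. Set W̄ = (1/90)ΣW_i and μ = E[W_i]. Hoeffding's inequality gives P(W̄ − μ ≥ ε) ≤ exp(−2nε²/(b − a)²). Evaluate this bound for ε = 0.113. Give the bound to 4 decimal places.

0.1004

Exponent: 2nε²/(b − a)² = 2·90·0.113² / 1² = 2.29842.
Bound = exp(−2.29842) = 0.10042.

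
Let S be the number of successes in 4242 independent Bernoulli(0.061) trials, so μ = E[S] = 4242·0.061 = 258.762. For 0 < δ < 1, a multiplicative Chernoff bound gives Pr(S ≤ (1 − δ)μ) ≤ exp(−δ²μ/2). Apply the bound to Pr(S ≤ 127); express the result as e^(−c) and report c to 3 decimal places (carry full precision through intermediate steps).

Write 127 = (1 − δ)μ, so δ = 1 − 127/258.762 = 0.5092015…
Then the exponent is δ²μ/2 = (μ − 127)²/(2μ) = 33.546704.

33.547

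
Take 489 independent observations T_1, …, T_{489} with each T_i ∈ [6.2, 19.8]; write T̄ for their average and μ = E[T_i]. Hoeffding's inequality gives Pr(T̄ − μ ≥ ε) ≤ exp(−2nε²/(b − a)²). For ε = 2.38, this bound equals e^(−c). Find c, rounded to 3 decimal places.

29.951

c = 2nε²/(b − a)² = 2·489·2.38² / 13.6² = 29.9513.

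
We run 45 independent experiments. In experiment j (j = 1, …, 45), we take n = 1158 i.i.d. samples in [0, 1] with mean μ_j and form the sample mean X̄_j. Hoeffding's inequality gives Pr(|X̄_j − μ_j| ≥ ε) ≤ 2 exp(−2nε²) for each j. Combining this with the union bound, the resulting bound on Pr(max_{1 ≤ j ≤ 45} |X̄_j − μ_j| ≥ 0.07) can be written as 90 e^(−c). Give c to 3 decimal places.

11.348

Union bound over the 45 events: Pr(max_{1 ≤ j ≤ 45} |X̄_j − μ_j| ≥ 0.07) ≤ 45·2·exp(−2nε²) = 90 exp(−2·1158·0.07²).
So c = 2·1158·0.07² = 11.3484.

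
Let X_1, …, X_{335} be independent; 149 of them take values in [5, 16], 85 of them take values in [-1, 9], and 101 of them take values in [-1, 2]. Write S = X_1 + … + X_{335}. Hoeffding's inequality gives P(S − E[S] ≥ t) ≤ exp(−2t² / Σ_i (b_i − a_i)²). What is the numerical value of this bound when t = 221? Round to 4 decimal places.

Σ(b_i − a_i)² = 149·11² + 85·10² + 101·3² = 27438.
Exponent = 2·221² / 27438 = 3.56010.
Bound = exp(−3.56010) = 0.02844.

0.0284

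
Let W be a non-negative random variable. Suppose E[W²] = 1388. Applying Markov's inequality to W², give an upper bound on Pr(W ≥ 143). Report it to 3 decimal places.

0.068

Since W ≥ 0, the event {W ≥ 143} is the same as {W² ≥ 20449}.
Markov's inequality applied to W² gives Pr(W² ≥ 20449) ≤ E[W²]/20449 = 1388/20449 = 0.0679.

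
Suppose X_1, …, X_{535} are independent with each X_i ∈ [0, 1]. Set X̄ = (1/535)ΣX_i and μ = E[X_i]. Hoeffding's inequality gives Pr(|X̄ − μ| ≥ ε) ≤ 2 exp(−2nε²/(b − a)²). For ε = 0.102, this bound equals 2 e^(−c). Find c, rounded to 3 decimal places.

11.132

c = 2nε²/(b − a)² = 2·535·0.102² / 1² = 11.1323.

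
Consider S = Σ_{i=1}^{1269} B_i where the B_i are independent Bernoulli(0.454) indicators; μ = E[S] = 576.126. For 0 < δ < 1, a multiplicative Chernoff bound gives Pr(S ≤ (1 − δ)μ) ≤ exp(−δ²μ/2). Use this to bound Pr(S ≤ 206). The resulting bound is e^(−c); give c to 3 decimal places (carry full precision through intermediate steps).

118.892

Write 206 = (1 − δ)μ, so δ = 1 − 206/576.126 = 0.6424393…
Then the exponent is δ²μ/2 = (μ − 206)²/(2μ) = 118.891749.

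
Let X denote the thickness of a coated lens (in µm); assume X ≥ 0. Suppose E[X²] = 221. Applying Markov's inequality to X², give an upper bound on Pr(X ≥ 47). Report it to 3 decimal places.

Since X ≥ 0, the event {X ≥ 47} is the same as {X² ≥ 2209}.
Markov's inequality applied to X² gives Pr(X² ≥ 2209) ≤ E[X²]/2209 = 221/2209 = 0.1000.

0.100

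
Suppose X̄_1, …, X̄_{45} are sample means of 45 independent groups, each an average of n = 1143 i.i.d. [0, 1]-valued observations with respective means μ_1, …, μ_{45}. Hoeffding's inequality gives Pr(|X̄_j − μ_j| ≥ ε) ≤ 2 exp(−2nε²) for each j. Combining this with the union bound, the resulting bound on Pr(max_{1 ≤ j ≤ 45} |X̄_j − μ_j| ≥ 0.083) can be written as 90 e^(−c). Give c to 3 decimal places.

15.748

Union bound over the 45 events: Pr(max_{1 ≤ j ≤ 45} |X̄_j − μ_j| ≥ 0.083) ≤ 45·2·exp(−2nε²) = 90 exp(−2·1143·0.083²).
So c = 2·1143·0.083² = 15.7483.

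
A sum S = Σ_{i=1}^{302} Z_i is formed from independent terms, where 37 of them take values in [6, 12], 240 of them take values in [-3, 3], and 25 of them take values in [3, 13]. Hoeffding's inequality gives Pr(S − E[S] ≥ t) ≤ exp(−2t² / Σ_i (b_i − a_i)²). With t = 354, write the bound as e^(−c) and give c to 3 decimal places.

20.096

Σ(b_i − a_i)² = 37·6² + 240·6² + 25·10² = 12472.
c = 2t² / 12472 = 2·354² / 12472 = 20.0956.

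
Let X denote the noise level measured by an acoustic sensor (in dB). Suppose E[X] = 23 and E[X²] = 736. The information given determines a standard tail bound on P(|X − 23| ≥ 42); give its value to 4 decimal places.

0.1173

The first two moments determine the variance, so Chebyshev's inequality is the sharpest standard bound available.
Var(X) = E[X²] − (E[X])² = 736 − 529 = 207.
Chebyshev's inequality: P(|X − μ| ≥ t) ≤ Var(X)/t² = 207/1764 = 0.1173.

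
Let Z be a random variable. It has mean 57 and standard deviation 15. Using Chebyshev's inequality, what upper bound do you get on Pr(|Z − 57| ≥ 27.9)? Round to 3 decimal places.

0.289

Chebyshev: Pr(|Z − μ| ≥ t) ≤ Var(Z)/t².
Var(Z) = σ² = 15² = 225.
Bound = 225 / 778.41 = 0.2891.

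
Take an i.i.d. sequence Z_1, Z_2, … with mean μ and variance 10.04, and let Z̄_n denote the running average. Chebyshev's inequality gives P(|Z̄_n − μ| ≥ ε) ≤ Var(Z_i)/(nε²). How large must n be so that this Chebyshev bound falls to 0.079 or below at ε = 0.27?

1744

Require 10.04/(n·0.27²) ≤ 0.079, i.e. n ≥ 10.04/(0.079·0.27²) = 1743.328.
The smallest integer n is 1744.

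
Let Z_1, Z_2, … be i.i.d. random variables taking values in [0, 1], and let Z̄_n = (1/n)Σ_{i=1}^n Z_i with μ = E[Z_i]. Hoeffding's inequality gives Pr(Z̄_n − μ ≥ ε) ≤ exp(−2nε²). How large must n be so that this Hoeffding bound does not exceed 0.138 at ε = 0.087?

Require exp(−2nε²) ≤ 0.138, i.e. 2nε² ≥ ln(1/0.138) = 1.980502.
So n ≥ 1.980502 / (2·0.087²) = 130.830.
The smallest integer n is 131.

131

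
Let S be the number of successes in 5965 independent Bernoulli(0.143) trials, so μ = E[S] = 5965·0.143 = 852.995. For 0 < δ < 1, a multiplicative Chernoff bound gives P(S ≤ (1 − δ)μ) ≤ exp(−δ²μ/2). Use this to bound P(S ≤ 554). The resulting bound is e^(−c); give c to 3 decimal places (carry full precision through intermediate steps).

52.402

Write 554 = (1 − δ)μ, so δ = 1 − 554/852.995 = 0.3505237…
Then the exponent is δ²μ/2 = (μ − 554)²/(2μ) = 52.402423.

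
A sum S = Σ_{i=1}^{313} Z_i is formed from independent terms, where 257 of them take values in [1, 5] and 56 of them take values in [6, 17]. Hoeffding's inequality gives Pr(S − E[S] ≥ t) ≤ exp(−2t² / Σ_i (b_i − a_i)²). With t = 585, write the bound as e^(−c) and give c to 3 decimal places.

Σ(b_i − a_i)² = 257·4² + 56·11² = 10888.
c = 2t² / 10888 = 2·585² / 10888 = 62.8628.

62.863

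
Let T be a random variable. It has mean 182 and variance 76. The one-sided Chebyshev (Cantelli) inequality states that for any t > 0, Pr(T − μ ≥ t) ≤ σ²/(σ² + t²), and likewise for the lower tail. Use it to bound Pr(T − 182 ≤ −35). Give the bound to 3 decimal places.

0.058

Here σ² = 76 and t = 35, so σ² + t² = 1301.
Cantelli's bound: 76/1301 = 0.0584.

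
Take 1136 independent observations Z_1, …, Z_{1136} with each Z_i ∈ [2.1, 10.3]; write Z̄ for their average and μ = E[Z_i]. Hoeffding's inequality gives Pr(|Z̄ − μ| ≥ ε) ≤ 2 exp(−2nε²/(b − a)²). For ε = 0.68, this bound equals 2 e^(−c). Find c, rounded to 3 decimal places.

15.624

c = 2nε²/(b − a)² = 2·1136·0.68² / 8.2² = 15.6242.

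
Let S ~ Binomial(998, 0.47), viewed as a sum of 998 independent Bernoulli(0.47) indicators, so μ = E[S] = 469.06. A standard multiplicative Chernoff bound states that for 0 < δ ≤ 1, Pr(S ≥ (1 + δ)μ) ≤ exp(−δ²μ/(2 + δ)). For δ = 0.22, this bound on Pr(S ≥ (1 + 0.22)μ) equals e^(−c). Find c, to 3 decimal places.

c = δ²μ/(2 + δ) = 0.22²·469.06/(2 + 0.22) = 10.2264.

10.226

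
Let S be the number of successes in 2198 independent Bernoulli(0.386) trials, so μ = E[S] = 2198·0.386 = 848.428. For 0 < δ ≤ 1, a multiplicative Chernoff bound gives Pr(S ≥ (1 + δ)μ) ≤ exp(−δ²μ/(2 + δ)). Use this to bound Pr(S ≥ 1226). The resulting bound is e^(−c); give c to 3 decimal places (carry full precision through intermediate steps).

Write 1226 = (1 + δ)μ, so δ = 1226/848.428 − 1 = 0.4450254…
Then the exponent is δ²μ/(2 + δ) = (1226 − μ)² / (μ·(2 + δ)) = 68.722855.

68.723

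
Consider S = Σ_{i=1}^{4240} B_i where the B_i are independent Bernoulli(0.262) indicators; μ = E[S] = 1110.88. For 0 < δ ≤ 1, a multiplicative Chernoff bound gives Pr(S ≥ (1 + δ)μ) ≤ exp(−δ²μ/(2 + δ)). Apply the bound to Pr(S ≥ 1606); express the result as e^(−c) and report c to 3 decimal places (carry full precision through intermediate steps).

90.230

Write 1606 = (1 + δ)μ, so δ = 1606/1110.88 − 1 = 0.4457007…
Then the exponent is δ²μ/(2 + δ) = (1606 − μ)² / (μ·(2 + δ)) = 90.229901.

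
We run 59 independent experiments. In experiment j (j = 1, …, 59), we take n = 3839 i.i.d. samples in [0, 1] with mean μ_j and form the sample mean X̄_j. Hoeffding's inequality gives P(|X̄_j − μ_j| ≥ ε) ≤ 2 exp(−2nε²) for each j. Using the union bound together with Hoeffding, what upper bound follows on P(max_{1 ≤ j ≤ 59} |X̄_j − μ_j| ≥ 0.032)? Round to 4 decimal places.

0.0454

Per-experiment Hoeffding bound: 2·exp(−2·3839·0.032²) = 2·exp(−7.86227) = 0.00077.
Union bound over 59 events: 59·0.00077 = 0.04543.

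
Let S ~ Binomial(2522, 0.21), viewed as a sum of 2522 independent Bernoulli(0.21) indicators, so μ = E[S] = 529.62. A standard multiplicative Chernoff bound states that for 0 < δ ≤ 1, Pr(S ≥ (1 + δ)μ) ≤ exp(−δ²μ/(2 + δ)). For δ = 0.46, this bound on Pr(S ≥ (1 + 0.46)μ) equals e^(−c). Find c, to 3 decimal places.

c = δ²μ/(2 + δ) = 0.46²·529.62/(2 + 0.46) = 45.5559.

45.556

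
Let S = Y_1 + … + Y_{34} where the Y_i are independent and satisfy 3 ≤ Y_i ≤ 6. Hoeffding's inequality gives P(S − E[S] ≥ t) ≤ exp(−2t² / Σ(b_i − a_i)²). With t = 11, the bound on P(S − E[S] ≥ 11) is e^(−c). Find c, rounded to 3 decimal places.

Σ(b_i − a_i)² = 34·(3)² = 306.
c = 2t²/306 = 2·11²/306 = 0.7908.

0.791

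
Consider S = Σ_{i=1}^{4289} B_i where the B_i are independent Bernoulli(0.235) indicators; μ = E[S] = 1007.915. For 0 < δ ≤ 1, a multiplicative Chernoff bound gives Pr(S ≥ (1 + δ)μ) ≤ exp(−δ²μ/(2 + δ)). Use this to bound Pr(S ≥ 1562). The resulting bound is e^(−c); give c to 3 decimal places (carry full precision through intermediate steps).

Write 1562 = (1 + δ)μ, so δ = 1562/1007.915 − 1 = 0.5497339…
Then the exponent is δ²μ/(2 + δ) = (1562 − μ)² / (μ·(2 + δ)) = 119.463168.

119.463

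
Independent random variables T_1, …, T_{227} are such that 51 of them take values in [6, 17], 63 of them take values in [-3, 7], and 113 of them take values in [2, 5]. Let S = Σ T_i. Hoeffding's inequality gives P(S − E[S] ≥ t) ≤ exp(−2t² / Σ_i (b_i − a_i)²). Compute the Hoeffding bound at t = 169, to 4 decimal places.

0.0145

Σ(b_i − a_i)² = 51·11² + 63·10² + 113·3² = 13488.
Exponent = 2·169² / 13488 = 4.23502.
Bound = exp(−4.23502) = 0.01448.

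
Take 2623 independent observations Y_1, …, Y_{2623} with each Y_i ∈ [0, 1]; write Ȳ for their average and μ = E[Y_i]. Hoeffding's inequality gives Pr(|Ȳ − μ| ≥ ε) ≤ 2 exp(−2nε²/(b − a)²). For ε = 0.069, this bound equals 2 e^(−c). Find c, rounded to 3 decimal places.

c = 2nε²/(b − a)² = 2·2623·0.069² / 1² = 24.9762.

24.976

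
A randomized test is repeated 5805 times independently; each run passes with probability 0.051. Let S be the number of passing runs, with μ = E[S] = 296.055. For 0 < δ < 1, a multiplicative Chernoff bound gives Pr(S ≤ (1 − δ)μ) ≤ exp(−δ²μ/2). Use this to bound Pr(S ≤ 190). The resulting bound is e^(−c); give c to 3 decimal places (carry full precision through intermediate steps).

18.996

Write 190 = (1 − δ)μ, so δ = 1 − 190/296.055 = 0.3582274…
Then the exponent is δ²μ/2 = (μ − 190)²/(2μ) = 18.995901.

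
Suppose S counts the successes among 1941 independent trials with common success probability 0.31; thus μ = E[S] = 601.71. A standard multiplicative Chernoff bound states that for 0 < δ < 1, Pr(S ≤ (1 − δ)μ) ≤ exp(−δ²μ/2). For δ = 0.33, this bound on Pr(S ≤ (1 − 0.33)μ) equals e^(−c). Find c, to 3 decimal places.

c = δ²μ/2 = 0.33²·601.71/2 = 32.7631.

32.763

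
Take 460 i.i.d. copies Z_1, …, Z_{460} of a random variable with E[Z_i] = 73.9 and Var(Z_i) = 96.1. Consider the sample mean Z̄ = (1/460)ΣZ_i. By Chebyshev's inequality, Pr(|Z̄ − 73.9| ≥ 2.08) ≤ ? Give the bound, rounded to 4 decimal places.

0.0483

Var(Z̄) = Var(Z_i)/n = 96.1/460 = 0.20891.
Chebyshev: Pr(|Z̄ − 73.9| ≥ 2.08) ≤ Var(Z̄)/(2.08)² = 96.1/(460·2.08²) = 0.0483.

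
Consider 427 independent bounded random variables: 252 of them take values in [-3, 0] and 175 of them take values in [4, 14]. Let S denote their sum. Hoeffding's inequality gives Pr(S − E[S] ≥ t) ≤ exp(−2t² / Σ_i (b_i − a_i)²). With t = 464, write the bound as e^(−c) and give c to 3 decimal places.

Σ(b_i − a_i)² = 252·3² + 175·10² = 19768.
c = 2t² / 19768 = 2·464² / 19768 = 21.7823.

21.782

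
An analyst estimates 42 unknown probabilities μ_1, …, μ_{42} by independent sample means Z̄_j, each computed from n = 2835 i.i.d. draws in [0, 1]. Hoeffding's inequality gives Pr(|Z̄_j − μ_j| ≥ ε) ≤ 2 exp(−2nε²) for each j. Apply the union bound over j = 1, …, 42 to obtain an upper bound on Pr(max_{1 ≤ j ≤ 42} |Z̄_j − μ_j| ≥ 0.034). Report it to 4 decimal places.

0.1196

Per-experiment Hoeffding bound: 2·exp(−2·2835·0.034²) = 2·exp(−6.55452) = 0.0028473.
Union bound over 42 events: 42·0.0028473 = 0.11959.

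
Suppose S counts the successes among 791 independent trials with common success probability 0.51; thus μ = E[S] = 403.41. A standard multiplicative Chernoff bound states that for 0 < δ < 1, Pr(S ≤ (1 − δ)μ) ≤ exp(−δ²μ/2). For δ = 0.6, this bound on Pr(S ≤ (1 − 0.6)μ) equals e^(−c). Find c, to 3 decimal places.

c = δ²μ/2 = 0.6²·403.41/2 = 72.6138.

72.614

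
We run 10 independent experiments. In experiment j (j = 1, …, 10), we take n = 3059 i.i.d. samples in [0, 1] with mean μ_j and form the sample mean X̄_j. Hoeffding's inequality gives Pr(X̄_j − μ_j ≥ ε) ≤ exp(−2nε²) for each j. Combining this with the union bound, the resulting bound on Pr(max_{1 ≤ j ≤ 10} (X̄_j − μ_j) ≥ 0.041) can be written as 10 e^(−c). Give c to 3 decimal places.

Union bound over the 10 events: Pr(max_{1 ≤ j ≤ 10} (X̄_j − μ_j) ≥ 0.041) ≤ 10·exp(−2nε²) = 10 exp(−2·3059·0.041²).
So c = 2·3059·0.041² = 10.2844.

10.284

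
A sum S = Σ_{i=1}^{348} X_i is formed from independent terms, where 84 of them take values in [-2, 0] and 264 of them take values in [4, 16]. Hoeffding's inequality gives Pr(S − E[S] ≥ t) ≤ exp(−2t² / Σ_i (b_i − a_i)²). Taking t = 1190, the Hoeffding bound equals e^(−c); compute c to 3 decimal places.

73.848

Σ(b_i − a_i)² = 84·2² + 264·12² = 38352.
c = 2t² / 38352 = 2·1190² / 38352 = 73.8475.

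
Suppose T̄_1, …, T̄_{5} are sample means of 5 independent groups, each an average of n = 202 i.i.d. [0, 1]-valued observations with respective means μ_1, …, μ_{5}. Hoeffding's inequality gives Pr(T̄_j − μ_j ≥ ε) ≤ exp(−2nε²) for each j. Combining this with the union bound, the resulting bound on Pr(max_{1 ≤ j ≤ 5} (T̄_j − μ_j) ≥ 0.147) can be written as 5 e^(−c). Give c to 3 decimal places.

Union bound over the 5 events: Pr(max_{1 ≤ j ≤ 5} (T̄_j − μ_j) ≥ 0.147) ≤ 5·exp(−2nε²) = 5 exp(−2·202·0.147²).
So c = 2·202·0.147² = 8.7300.

8.730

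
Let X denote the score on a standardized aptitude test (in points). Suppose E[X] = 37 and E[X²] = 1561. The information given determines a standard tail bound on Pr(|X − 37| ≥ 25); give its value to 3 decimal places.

The first two moments determine the variance, so Chebyshev's inequality is the sharpest standard bound available.
Var(X) = E[X²] − (E[X])² = 1561 − 1369 = 192.
Chebyshev's inequality: Pr(|X − μ| ≥ t) ≤ Var(X)/t² = 192/625 = 0.3072.

0.307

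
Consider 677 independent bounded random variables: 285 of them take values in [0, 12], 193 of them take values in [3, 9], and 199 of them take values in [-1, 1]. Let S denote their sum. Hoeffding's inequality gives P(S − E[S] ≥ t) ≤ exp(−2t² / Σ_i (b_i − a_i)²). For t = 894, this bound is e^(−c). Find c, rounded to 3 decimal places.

Σ(b_i − a_i)² = 285·12² + 193·6² + 199·2² = 48784.
c = 2t² / 48784 = 2·894² / 48784 = 32.7663.

32.766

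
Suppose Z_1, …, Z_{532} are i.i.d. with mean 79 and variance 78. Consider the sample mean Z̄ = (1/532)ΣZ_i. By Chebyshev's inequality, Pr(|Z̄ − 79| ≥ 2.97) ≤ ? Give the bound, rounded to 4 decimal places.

0.0166

Var(Z̄) = Var(Z_i)/n = 78/532 = 0.14662.
Chebyshev: Pr(|Z̄ − 79| ≥ 2.97) ≤ Var(Z̄)/(2.97)² = 78/(532·2.97²) = 0.0166.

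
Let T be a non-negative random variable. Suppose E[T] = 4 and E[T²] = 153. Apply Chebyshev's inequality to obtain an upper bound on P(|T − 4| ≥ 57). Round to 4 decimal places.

0.0422

Var(T) = E[T²] − (E[T])² = 153 − 16 = 137.
Chebyshev's inequality: P(|T − μ| ≥ t) ≤ Var(T)/t² = 137/3249 = 0.0422.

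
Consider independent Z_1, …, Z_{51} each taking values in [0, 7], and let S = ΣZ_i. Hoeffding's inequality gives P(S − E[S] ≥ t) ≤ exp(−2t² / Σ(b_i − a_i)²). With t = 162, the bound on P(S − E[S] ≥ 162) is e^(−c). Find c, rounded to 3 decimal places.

Σ(b_i − a_i)² = 51·(7)² = 2499.
c = 2t²/2499 = 2·162²/2499 = 21.0036.

21.004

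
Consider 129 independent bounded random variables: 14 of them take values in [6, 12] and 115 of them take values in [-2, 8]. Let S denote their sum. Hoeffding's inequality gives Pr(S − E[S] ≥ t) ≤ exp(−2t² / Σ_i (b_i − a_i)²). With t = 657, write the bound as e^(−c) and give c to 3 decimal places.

Σ(b_i − a_i)² = 14·6² + 115·10² = 12004.
c = 2t² / 12004 = 2·657² / 12004 = 71.9175.

71.918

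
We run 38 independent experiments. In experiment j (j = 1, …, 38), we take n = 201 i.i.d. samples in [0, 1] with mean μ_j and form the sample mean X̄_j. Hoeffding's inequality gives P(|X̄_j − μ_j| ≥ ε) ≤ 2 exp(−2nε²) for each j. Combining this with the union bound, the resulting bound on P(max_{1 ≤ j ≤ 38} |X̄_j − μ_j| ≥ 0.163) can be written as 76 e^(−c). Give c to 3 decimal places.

10.681

Union bound over the 38 events: P(max_{1 ≤ j ≤ 38} |X̄_j − μ_j| ≥ 0.163) ≤ 38·2·exp(−2nε²) = 76 exp(−2·201·0.163²).
So c = 2·201·0.163² = 10.6807.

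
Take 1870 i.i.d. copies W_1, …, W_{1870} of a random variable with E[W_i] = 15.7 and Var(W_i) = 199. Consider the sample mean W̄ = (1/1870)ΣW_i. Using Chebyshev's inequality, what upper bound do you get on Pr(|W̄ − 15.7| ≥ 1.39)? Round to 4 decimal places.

Var(W̄) = Var(W_i)/n = 199/1870 = 0.10642.
Chebyshev: Pr(|W̄ − 15.7| ≥ 1.39) ≤ Var(W̄)/(1.39)² = 199/(1870·1.39²) = 0.0551.

0.0551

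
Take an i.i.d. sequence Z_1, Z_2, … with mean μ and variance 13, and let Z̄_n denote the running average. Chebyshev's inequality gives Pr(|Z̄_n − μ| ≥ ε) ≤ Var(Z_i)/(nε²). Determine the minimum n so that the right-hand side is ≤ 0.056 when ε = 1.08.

Require 13/(n·1.08²) ≤ 0.056, i.e. n ≥ 13/(0.056·1.08²) = 199.025.
The smallest integer n is 200.

200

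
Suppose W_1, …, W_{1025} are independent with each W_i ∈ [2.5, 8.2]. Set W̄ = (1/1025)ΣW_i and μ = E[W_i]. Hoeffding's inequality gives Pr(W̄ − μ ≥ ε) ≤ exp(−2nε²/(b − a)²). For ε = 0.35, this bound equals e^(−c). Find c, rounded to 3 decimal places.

7.729

c = 2nε²/(b − a)² = 2·1025·0.35² / 5.7² = 7.7293.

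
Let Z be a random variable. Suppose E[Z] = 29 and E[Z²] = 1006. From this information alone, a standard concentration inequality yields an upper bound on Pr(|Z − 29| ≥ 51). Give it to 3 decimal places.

0.063

The first two moments determine the variance, so Chebyshev's inequality is the sharpest standard bound available.
Var(Z) = E[Z²] − (E[Z])² = 1006 − 841 = 165.
Chebyshev's inequality: Pr(|Z − μ| ≥ t) ≤ Var(Z)/t² = 165/2601 = 0.0634.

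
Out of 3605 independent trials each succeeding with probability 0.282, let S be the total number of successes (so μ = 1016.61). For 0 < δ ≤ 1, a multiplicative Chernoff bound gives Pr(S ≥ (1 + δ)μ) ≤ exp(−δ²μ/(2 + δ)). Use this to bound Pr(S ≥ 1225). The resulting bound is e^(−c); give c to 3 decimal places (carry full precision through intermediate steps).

19.373

Write 1225 = (1 + δ)μ, so δ = 1225/1016.61 − 1 = 0.2049852…
Then the exponent is δ²μ/(2 + δ) = (1225 − μ)² / (μ·(2 + δ)) = 19.372858.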